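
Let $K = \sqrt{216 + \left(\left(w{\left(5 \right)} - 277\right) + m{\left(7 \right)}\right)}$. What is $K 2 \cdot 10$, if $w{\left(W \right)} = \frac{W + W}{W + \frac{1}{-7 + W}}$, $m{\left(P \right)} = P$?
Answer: $\frac{20 i \sqrt{466}}{3} \approx 143.91 i$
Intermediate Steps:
$w{\left(W \right)} = \frac{2 W}{W + \frac{1}{-7 + W}}$
$K = \frac{i \sqrt{466}}{3}$ ($K = \sqrt{216 + \left(\left(2 \cdot 5 \frac{1}{1 + 5^{2} - 35} \left(-7 + 5\right) - 277\right) + 7\right)} = \sqrt{216 + \left(\left(2 \cdot 5 \frac{1}{1 + 25 - 35} \left(-2\right) - 277\right) + 7\right)} = \sqrt{216 + \left(\left(2 \cdot 5 \frac{1}{-9} \left(-2\right) - 277\right) + 7\right)} = \sqrt{216 + \left(\left(2 \cdot 5 \left(- \frac{1}{9}\right) \left(-2\right) - 277\right) + 7\right)} = \sqrt{216 + \left(\left(\frac{20}{9} - 277\right) + 7\right)} = \sqrt{216 + \left(- \frac{2473}{9} + 7\right)} = \sqrt{216 - \frac{2410}{9}} = \sqrt{- \frac{466}{9}} = \frac{i \sqrt{466}}{3} \approx 7.1957 i$)
$K 2 \cdot 10 = \frac{i \sqrt{466}}{3} \cdot 2 \cdot 10 = \frac{i \sqrt{466}}{3} \cdot 20 = \frac{20 i \sqrt{466}}{3}$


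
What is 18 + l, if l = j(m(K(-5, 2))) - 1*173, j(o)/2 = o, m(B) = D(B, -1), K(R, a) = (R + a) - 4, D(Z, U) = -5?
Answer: -165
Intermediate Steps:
K(R, a) = -4 + R + a
m(B) = -5
j(o) = 2*o
l = -183 (l = 2*(-5) - 1*173 = -10 - 173 = -183)
18 + l = 18 - 183 = -165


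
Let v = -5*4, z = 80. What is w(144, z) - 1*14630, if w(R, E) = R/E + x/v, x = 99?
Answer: -292663/20 ≈ -14633.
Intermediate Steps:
v = -20
w(R, E) = -99/20 + R/E (w(R, E) = R/E + 99/(-20) = R/E + 99*(-1/20) = R/E - 99/20 = -99/20 + R/E)
w(144, z) - 1*14630 = (-99/20 + 144/80) - 1*14630 = (-99/20 + 144*(1/80)) - 14630 = (-99/20 + 9/5) - 14630 = -63/20 - 14630 = -292663/20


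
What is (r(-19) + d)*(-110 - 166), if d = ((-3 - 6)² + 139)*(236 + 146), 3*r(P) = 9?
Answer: -23195868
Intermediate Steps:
r(P) = 3 (r(P) = (⅓)*9 = 3)
d = 84040 (d = ((-9)² + 139)*382 = (81 + 139)*382 = 220*382 = 84040)
(r(-19) + d)*(-110 - 166) = (3 + 84040)*(-110 - 166) = 84043*(-276) = -23195868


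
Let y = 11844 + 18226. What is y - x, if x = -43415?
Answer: 73485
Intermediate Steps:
y = 30070
y - x = 30070 - 1*(-43415) = 30070 + 43415 = 73485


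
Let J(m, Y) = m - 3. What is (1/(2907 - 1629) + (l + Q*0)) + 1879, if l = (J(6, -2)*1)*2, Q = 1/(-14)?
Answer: 2409031/1278 ≈ 1885.0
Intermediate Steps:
Q = -1/14 ≈ -0.071429
J(m, Y) = -3 + m
l = 6 (l = ((-3 + 6)*1)*2 = (3*1)*2 = 3*2 = 6)
(1/(2907 - 1629) + (l + Q*0)) + 1879 = (1/(2907 - 1629) + (6 - 1/14*0)) + 1879 = (1/1278 + (6 + 0)) + 1879 = (1/1278 + 6) + 1879 = 7669/1278 + 1879 = 2409031/1278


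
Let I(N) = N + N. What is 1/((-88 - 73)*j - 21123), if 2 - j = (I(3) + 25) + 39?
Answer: -1/10175 ≈ -9.8280e-5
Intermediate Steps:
I(N) = 2*N
j = -68 (j = 2 - ((2*3 + 25) + 39) = 2 - ((6 + 25) + 39) = 2 - (31 + 39) = 2 - 1*70 = 2 - 70 = -68)
1/((-88 - 73)*j - 21123) = 1/((-88 - 73)*(-68) - 21123) = 1/(-161*(-68) - 21123) = 1/(10948 - 21123) = 1/(-10175) = -1/10175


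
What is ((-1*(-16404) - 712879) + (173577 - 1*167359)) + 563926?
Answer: -126331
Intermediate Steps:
((-1*(-16404) - 712879) + (173577 - 1*167359)) + 563926 = ((16404 - 712879) + (173577 - 167359)) + 563926 = (-696475 + 6218) + 563926 = -690257 + 563926 = -126331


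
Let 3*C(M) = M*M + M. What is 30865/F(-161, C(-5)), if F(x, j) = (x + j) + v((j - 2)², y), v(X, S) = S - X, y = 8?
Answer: -277785/1513 ≈ -183.60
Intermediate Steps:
C(M) = M/3 + M²/3 (C(M) = (M*M + M)/3 = (M² + M)/3 = (M + M²)/3 = M/3 + M²/3)
F(x, j) = 8 + j + x - (-2 + j)² (F(x, j) = (x + j) + (8 - (j - 2)²) = (j + x) + (8 - (-2 + j)²) = 8 + j + x - (-2 + j)²)
30865/F(-161, C(-5)) = 30865/(8 + (⅓)*(-5)*(1 - 5) - 161 - (-2 + (⅓)*(-5)*(1 - 5))²) = 30865/(8 + (⅓)*(-5)*(-4) - 161 - (-2 + (⅓)*(-5)*(-4))²) = 30865/(8 + 20/3 - 161 - (-2 + 20/3)²) = 30865/(8 + 20/3 - 161 - (14/3)²) = 30865/(8 + 20/3 - 161 - 1*196/9) = 30865/(8 + 20/3 - 161 - 196/9) = 30865/(-1513/9) = 30865*(-9/1513) = -277785/1513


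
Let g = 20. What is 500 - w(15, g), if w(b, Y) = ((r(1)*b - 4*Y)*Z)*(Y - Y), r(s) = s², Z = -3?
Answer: 500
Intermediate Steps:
w(b, Y) = 0 (w(b, Y) = ((1²*b - 4*Y)*(-3))*(Y - Y) = ((1*b - 4*Y)*(-3))*0 = ((b - 4*Y)*(-3))*0 = (-3*b + 12*Y)*0 = 0)
500 - w(15, g) = 500 - 1*0 = 500 + 0 = 500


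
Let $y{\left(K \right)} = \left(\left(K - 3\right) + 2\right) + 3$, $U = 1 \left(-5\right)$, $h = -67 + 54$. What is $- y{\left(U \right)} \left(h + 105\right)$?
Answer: $276$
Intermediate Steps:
$h = -13$
$U = -5$
$y{\left(K \right)} = 2 + K$ ($y{\left(K \right)} = \left(\left(-3 + K\right) + 2\right) + 3 = \left(-1 + K\right) + 3 = 2 + K$)
$- y{\left(U \right)} \left(h + 105\right) = - \left(2 - 5\right) \left(-13 + 105\right) = - \left(-3\right) 92 = \left(-1\right) \left(-276\right) = 276$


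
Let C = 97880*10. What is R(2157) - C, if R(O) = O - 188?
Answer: -976831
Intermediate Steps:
R(O) = -188 + O
C = 978800
R(2157) - C = (-188 + 2157) - 1*978800 = 1969 - 978800 = -976831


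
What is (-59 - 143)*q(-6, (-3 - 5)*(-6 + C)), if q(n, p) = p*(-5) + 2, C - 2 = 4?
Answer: -404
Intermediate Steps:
C = 6 (C = 2 + 4 = 6)
q(n, p) = 2 - 5*p (q(n, p) = -5*p + 2 = 2 - 5*p)
(-59 - 143)*q(-6, (-3 - 5)*(-6 + C)) = (-59 - 143)*(2 - 5*(-3 - 5)*(-6 + 6)) = -202*(2 - (-40)*0) = -202*(2 - 5*0) = -202*(2 + 0) = -202*2 = -404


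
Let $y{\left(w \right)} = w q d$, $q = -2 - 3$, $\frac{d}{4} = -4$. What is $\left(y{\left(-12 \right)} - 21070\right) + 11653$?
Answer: $-10377$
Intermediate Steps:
$d = -16$ ($d = 4 \left(-4\right) = -16$)
$q = -5$ ($q = -2 - 3 = -5$)
$y{\left(w \right)} = 80 w$ ($y{\left(w \right)} = w \left(-5\right) \left(-16\right) = - 5 w \left(-16\right) = 80 w$)
$\left(y{\left(-12 \right)} - 21070\right) + 11653 = \left(80 \left(-12\right) - 21070\right) + 11653 = \left(-960 - 21070\right) + 11653 = -22030 + 11653 = -10377$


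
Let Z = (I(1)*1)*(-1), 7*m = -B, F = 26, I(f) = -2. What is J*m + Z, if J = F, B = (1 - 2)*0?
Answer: 2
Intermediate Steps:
B = 0 (B = -1*0 = 0)
m = 0 (m = (-1*0)/7 = (1/7)*0 = 0)
J = 26
Z = 2 (Z = -2*1*(-1) = -2*(-1) = 2)
J*m + Z = 26*0 + 2 = 0 + 2 = 2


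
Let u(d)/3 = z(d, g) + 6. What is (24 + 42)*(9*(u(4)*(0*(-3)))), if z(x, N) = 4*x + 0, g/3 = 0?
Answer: 0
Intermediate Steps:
g = 0 (g = 3*0 = 0)
z(x, N) = 4*x
u(d) = 18 + 12*d (u(d) = 3*(4*d + 6) = 3*(6 + 4*d) = 18 + 12*d)
(24 + 42)*(9*(u(4)*(0*(-3)))) = (24 + 42)*(9*((18 + 12*4)*(0*(-3)))) = 66*(9*((18 + 48)*0)) = 66*(9*(66*0)) = 66*(9*0) = 66*0 = 0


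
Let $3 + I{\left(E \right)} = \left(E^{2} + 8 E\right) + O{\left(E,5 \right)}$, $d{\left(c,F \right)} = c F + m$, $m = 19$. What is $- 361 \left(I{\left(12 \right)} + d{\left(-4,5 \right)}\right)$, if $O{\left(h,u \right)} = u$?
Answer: $-87001$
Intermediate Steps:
$d{\left(c,F \right)} = 19 + F c$ ($d{\left(c,F \right)} = c F + 19 = F c + 19 = 19 + F c$)
$I{\left(E \right)} = 2 + E^{2} + 8 E$ ($I{\left(E \right)} = -3 + \left(\left(E^{2} + 8 E\right) + 5\right) = -3 + \left(5 + E^{2} + 8 E\right) = 2 + E^{2} + 8 E$)
$- 361 \left(I{\left(12 \right)} + d{\left(-4,5 \right)}\right) = - 361 \left(\left(2 + 12^{2} + 8 \cdot 12\right) + \left(19 + 5 \left(-4\right)\right)\right) = - 361 \left(\left(2 + 144 + 96\right) + \left(19 - 20\right)\right) = - 361 \left(242 - 1\right) = \left(-361\right) 241 = -87001$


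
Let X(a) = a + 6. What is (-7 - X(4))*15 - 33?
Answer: -288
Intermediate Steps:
X(a) = 6 + a
(-7 - X(4))*15 - 33 = (-7 - (6 + 4))*15 - 33 = (-7 - 1*10)*15 - 33 = (-7 - 10)*15 - 33 = -17*15 - 33 = -255 - 33 = -288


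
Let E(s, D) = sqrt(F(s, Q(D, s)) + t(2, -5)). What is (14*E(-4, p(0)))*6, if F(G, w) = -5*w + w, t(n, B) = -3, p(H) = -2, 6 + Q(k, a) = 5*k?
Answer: 84*sqrt(61) ≈ 656.06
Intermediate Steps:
Q(k, a) = -6 + 5*k
F(G, w) = -4*w
E(s, D) = sqrt(21 - 20*D) (E(s, D) = sqrt(-4*(-6 + 5*D) - 3) = sqrt((24 - 20*D) - 3) = sqrt(21 - 20*D))
(14*E(-4, p(0)))*6 = (14*sqrt(21 - 20*(-2)))*6 = (14*sqrt(21 + 40))*6 = (14*sqrt(61))*6 = 84*sqrt(61)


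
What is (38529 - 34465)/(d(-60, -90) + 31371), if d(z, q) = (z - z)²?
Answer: 4064/31371 ≈ 0.12955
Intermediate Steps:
d(z, q) = 0 (d(z, q) = 0² = 0)
(38529 - 34465)/(d(-60, -90) + 31371) = (38529 - 34465)/(0 + 31371) = 4064/31371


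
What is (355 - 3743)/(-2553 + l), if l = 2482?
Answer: 3388/71 ≈ 47.718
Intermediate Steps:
(355 - 3743)/(-2553 + l) = (355 - 3743)/(-2553 + 2482) = -3388/(-71) = -3388*(-1/71) = 3388/71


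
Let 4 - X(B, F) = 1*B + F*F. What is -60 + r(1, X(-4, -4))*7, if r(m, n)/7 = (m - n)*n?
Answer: -3588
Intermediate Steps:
X(B, F) = 4 - B - F² (X(B, F) = 4 - (1*B + F*F) = 4 - (B + F²) = 4 + (-B - F²) = 4 - B - F²)
r(m, n) = 7*n*(m - n) (r(m, n) = 7*((m - n)*n) = 7*(n*(m - n)) = 7*n*(m - n))
-60 + r(1, X(-4, -4))*7 = -60 + (7*(4 - 1*(-4) - 1*(-4)²)*(1 - (4 - 1*(-4) - 1*(-4)²)))*7 = -60 + (7*(4 + 4 - 1*16)*(1 - (4 + 4 - 1*16)))*7 = -60 + (7*(4 + 4 - 16)*(1 - (4 + 4 - 16)))*7 = -60 + (7*(-8)*(1 - 1*(-8)))*7 = -60 + (7*(-8)*(1 + 8))*7 = -60 + (7*(-8)*9)*7 = -60 - 504*7 = -60 - 3528 = -3588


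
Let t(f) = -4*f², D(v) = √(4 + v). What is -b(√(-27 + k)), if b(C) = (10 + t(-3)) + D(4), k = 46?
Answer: 26 - 2*√2 ≈ 23.172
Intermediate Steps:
b(C) = -26 + 2*√2 (b(C) = (10 - 4*(-3)²) + √(4 + 4) = (10 - 4*9) + √8 = (10 - 36) + 2*√2 = -26 + 2*√2)
-b(√(-27 + k)) = -(-26 + 2*√2) = 26 - 2*√2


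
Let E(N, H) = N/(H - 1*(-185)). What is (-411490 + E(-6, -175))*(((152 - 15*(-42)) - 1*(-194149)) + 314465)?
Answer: -1048058328388/5 ≈ -2.0961e+11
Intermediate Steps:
E(N, H) = N/(185 + H) (E(N, H) = N/(H + 185) = N/(185 + H))
(-411490 + E(-6, -175))*(((152 - 15*(-42)) - 1*(-194149)) + 314465) = (-411490 - 6/(185 - 175))*(((152 - 15*(-42)) - 1*(-194149)) + 314465) = (-411490 - 6/10)*(((152 + 630) + 194149) + 314465) = (-411490 - 6*⅒)*((782 + 194149) + 314465) = (-411490 - ⅗)*(194931 + 314465) = -2057453/5*509396 = -1048058328388/5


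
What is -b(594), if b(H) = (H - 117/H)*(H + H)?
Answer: -705438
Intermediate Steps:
b(H) = 2*H*(H - 117/H) (b(H) = (H - 117/H)*(2*H) = 2*H*(H - 117/H))
-b(594) = -(-234 + 2*594**2) = -(-234 + 2*352836) = -(-234 + 705672) = -1*705438 = -705438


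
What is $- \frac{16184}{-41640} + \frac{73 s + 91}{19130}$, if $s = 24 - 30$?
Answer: $\frac{7378771}{19914330} \approx 0.37053$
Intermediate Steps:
$s = -6$
$- \frac{16184}{-41640} + \frac{73 s + 91}{19130} = - \frac{16184}{-41640} + \frac{73 \left(-6\right) + 91}{19130} = \left(-16184\right) \left(- \frac{1}{41640}\right) + \left(-438 + 91\right) \frac{1}{19130} = \frac{2023}{5205} - \frac{347}{19130} = \frac{7378771}{19914330}$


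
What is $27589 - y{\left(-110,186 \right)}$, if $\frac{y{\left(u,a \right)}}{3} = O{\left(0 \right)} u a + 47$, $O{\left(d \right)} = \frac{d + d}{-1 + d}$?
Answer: $27448$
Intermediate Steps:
$O{\left(d \right)} = \frac{2 d}{-1 + d}$
$y{\left(u,a \right)} = 141$ ($y{\left(u,a \right)} = 3 \left(2 \cdot 0 \frac{1}{-1 + 0} u a + 47\right) = 3 \left(2 \cdot 0 \frac{1}{-1} u a + 47\right) = 3 \left(2 \cdot 0 \left(-1\right) u a + 47\right) = 3 \left(0 u a + 47\right) = 3 \left(0 a + 47\right) = 3 \left(0 + 47\right) = 3 \cdot 47 = 141$)
$27589 - y{\left(-110,186 \right)} = 27589 - 141 = 27448$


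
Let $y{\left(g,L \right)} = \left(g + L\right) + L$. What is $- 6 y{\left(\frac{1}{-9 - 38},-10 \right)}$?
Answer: $\frac{5646}{47} \approx 120.13$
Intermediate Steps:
$y{\left(g,L \right)} = g + 2 L$ ($y{\left(g,L \right)} = \left(L + g\right) + L = g + 2 L$)
$- 6 y{\left(\frac{1}{-9 - 38},-10 \right)} = - 6 \left(\frac{1}{-9 - 38} + 2 \left(-10\right)\right) = - 6 \left(\frac{1}{-47} - 20\right) = - 6 \left(- \frac{1}{47} - 20\right) = \left(-6\right) \left(- \frac{941}{47}\right) = \frac{5646}{47}$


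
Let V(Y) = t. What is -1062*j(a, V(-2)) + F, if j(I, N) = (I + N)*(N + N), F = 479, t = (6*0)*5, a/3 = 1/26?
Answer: 479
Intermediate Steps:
a = 3/26 ≈ 0.11538
t = 0 (t = 0*5 = 0)
V(Y) = 0
j(I, N) = 2*N*(I + N) (j(I, N) = (I + N)*(2*N) = 2*N*(I + N))
-1062*j(a, V(-2)) + F = -2124*0*(3/26 + 0) + 479 = -2124*0*3/26 + 479 = -1062*0 + 479 = 0 + 479 = 479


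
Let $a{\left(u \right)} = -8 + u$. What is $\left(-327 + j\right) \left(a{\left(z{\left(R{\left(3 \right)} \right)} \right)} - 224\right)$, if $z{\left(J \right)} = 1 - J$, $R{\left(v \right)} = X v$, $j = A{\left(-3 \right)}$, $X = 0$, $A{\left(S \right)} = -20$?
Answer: $80157$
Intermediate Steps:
$j = -20$
$R{\left(v \right)} = 0$ ($R{\left(v \right)} = 0 v = 0$)
$\left(-327 + j\right) \left(a{\left(z{\left(R{\left(3 \right)} \right)} \right)} - 224\right) = \left(-327 - 20\right) \left(\left(-8 + \left(1 - 0\right)\right) - 224\right) = - 347 \left(\left(-8 + \left(1 + 0\right)\right) - 224\right) = - 347 \left(\left(-8 + 1\right) - 224\right) = - 347 \left(-7 - 224\right) = \left(-347\right) \left(-231\right) = 80157$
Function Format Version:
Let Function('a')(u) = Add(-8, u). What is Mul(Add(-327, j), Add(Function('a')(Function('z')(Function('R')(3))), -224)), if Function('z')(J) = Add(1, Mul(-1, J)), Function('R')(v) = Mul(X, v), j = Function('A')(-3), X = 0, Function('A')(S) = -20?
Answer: 80157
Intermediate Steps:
j = -20
Function('R')(v) = 0 (Function('R')(v) = Mul(0, v) = 0)
Mul(Add(-327, j), Add(Function('a')(Function('z')(Function('R')(3))), -224)) = Mul(Add(-327, -20), Add(Add(-8, Add(1, Mul(-1, 0))), -224)) = Mul(-347, Add(Add(-8, Add(1, 0)), -224)) = Mul(-347, Add(Add(-8, 1), -224)) = Mul(-347, Add(-7, -224)) = Mul(-347, -231) = 80157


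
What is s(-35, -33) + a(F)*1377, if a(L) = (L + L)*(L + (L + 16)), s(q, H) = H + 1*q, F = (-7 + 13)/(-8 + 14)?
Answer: 49504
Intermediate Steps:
F = 1 (F = 6/6 = 6*(1/6) = 1)
s(q, H) = H + q
a(L) = 2*L*(16 + 2*L) (a(L) = (2*L)*(L + (16 + L)) = (2*L)*(16 + 2*L) = 2*L*(16 + 2*L))
s(-35, -33) + a(F)*1377 = (-33 - 35) + (4*1*(8 + 1))*1377 = -68 + (4*1*9)*1377 = -68 + 36*1377 = -68 + 49572 = 49504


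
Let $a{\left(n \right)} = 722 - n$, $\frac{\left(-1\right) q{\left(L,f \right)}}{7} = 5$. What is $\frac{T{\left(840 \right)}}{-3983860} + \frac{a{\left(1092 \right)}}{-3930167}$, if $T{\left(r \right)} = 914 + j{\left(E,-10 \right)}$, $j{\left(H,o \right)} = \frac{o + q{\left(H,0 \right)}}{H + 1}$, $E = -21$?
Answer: $- \frac{1701589851}{12525788083696} \approx -0.00013585$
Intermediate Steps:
$q{\left(L,f \right)} = -35$ ($q{\left(L,f \right)} = \left(-7\right) 5 = -35$)
$j{\left(H,o \right)} = \frac{-35 + o}{1 + H}$ ($j{\left(H,o \right)} = \frac{o - 35}{H + 1} = \frac{-35 + o}{1 + H}$)
$T{\left(r \right)} = \frac{3665}{4}$ ($T{\left(r \right)} = 914 + \frac{-35 - 10}{1 - 21} = 914 + \frac{1}{-20} \left(-45\right) = 914 - - \frac{9}{4} = 914 + \frac{9}{4} = \frac{3665}{4}$)
$\frac{T{\left(840 \right)}}{-3983860} + \frac{a{\left(1092 \right)}}{-3930167} = \frac{3665}{4 \left(-3983860\right)} + \frac{722 - 1092}{-3930167} = \frac{3665}{4} \left(- \frac{1}{3983860}\right) + \left(722 - 1092\right) \left(- \frac{1}{3930167}\right) = - \frac{733}{3187088} - - \frac{370}{3930167} = - \frac{733}{3187088} + \frac{370}{3930167} = - \frac{1701589851}{12525788083696}$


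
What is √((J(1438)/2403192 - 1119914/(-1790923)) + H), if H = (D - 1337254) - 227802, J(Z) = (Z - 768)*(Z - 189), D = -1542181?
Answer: I*√3597369333032570676390399733539/1075982956554 ≈ 1762.7*I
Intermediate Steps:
J(Z) = (-768 + Z)*(-189 + Z)
H = -3107237 (H = (-1542181 - 1337254) - 227802 = -2879435 - 227802 = -3107237)
√((J(1438)/2403192 - 1119914/(-1790923)) + H) = √(((145152 + 1438² - 957*1438)/2403192 - 1119914/(-1790923)) - 3107237) = √(((145152 + 2067844 - 1376166)*(1/2403192) - 1119914*(-1/1790923)) - 3107237) = √((836830*(1/2403192) + 1119914/1790923) - 3107237) = √((418415/1201596 + 1119914/1790923) - 3107237) = √(2095033229789/2151965913108 - 3107237) = √(-6686666012914732807/2151965913108) = I*√3597369333032570676390399733539/1075982956554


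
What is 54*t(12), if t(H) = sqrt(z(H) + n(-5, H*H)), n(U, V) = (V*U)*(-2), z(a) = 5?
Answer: 918*sqrt(5) ≈ 2052.7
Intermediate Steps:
n(U, V) = -2*U*V (n(U, V) = (U*V)*(-2) = -2*U*V)
t(H) = sqrt(5 + 10*H**2) (t(H) = sqrt(5 - 2*(-5)*H*H) = sqrt(5 - 2*(-5)*H**2) = sqrt(5 + 10*H**2))
54*t(12) = 54*sqrt(5 + 10*12**2) = 54*sqrt(5 + 10*144) = 54*sqrt(5 + 1440) = 54*sqrt(1445) = 54*(17*sqrt(5)) = 918*sqrt(5)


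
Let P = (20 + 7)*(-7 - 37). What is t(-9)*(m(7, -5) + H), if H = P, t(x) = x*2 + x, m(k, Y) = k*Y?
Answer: 33021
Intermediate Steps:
P = -1188 (P = 27*(-44) = -1188)
m(k, Y) = Y*k
t(x) = 3*x (t(x) = 2*x + x = 3*x)
H = -1188
t(-9)*(m(7, -5) + H) = (3*(-9))*(-5*7 - 1188) = -27*(-35 - 1188) = -27*(-1223) = 33021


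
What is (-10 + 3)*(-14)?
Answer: 98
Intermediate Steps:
(-10 + 3)*(-14) = -7*(-14) = 98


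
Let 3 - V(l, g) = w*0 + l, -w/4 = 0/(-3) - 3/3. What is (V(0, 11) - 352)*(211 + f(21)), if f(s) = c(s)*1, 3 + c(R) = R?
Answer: -79921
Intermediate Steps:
w = 4 (w = -4*(0/(-3) - 3/3) = -4*(0*(-⅓) - 3*⅓) = -4*(0 - 1) = -4*(-1) = 4)
c(R) = -3 + R
f(s) = -3 + s (f(s) = (-3 + s)*1 = -3 + s)
V(l, g) = 3 - l (V(l, g) = 3 - (4*0 + l) = 3 - (0 + l) = 3 - l)
(V(0, 11) - 352)*(211 + f(21)) = ((3 - 1*0) - 352)*(211 + (-3 + 21)) = ((3 + 0) - 352)*(211 + 18) = (3 - 352)*229 = -349*229 = -79921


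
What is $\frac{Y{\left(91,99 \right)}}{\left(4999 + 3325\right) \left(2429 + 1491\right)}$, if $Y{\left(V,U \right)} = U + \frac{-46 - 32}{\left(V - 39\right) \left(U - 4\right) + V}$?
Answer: $\frac{12769}{4209280320} \approx 3.0335 \cdot 10^{-6}$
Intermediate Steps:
$Y{\left(V,U \right)} = U - \frac{78}{V + \left(-39 + V\right) \left(-4 + U\right)}$ ($Y{\left(V,U \right)} = U - \frac{78}{\left(-39 + V\right) \left(-4 + U\right) + V} = U - \frac{78}{V + \left(-39 + V\right) \left(-4 + U\right)}$)
$\frac{Y{\left(91,99 \right)}}{\left(4999 + 3325\right) \left(2429 + 1491\right)} = \frac{\frac{1}{156 - 3861 - 273 + 99 \cdot 91} \left(-78 - 39 \cdot 99^{2} + 156 \cdot 99 + 91 \cdot 99^{2} - 297 \cdot 91\right)}{\left(4999 + 3325\right) \left(2429 + 1491\right)} = \frac{\frac{1}{156 - 3861 - 273 + 9009} \left(-78 - 382239 + 15444 + 91 \cdot 9801 - 27027\right)}{8324 \cdot 3920} = \frac{\frac{1}{5031} \left(-78 - 382239 + 15444 + 891891 - 27027\right)}{32630080} = \frac{1}{5031} \cdot 497991 \cdot \frac{1}{32630080} = \frac{12769}{129} \cdot \frac{1}{32630080} = \frac{12769}{4209280320}$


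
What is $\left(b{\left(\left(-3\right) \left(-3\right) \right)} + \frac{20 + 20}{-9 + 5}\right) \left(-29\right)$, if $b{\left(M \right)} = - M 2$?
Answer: $812$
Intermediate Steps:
$b{\left(M \right)} = - 2 M$
$\left(b{\left(\left(-3\right) \left(-3\right) \right)} + \frac{20 + 20}{-9 + 5}\right) \left(-29\right) = \left(- 2 \left(\left(-3\right) \left(-3\right)\right) + \frac{20 + 20}{-9 + 5}\right) \left(-29\right) = \left(\left(-2\right) 9 + \frac{40}{-4}\right) \left(-29\right) = \left(-18 + 40 \left(- \frac{1}{4}\right)\right) \left(-29\right) = \left(-18 - 10\right) \left(-29\right) = \left(-28\right) \left(-29\right) = 812$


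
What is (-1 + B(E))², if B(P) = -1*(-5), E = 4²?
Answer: 16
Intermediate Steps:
E = 16
B(P) = 5
(-1 + B(E))² = (-1 + 5)² = 4² = 16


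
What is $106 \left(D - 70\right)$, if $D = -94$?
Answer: $-17384$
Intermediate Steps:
$106 \left(D - 70\right) = 106 \left(-94 - 70\right) = 106 \left(-164\right) = -17384$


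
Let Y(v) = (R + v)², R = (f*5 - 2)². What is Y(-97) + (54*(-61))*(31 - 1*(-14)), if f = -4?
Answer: 1539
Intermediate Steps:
R = 484 (R = (-4*5 - 2)² = (-20 - 2)² = (-22)² = 484)
Y(v) = (484 + v)²
Y(-97) + (54*(-61))*(31 - 1*(-14)) = (484 - 97)² + (54*(-61))*(31 - 1*(-14)) = 387² - 3294*(31 + 14) = 149769 - 3294*45 = 149769 - 148230 = 1539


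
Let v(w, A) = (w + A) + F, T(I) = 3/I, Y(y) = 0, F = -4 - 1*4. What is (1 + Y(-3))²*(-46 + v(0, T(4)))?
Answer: -213/4 ≈ -53.250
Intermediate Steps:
F = -8 (F = -4 - 4 = -8)
v(w, A) = -8 + A + w (v(w, A) = (w + A) - 8 = (A + w) - 8 = -8 + A + w)
(1 + Y(-3))²*(-46 + v(0, T(4))) = (1 + 0)²*(-46 + (-8 + 3/4 + 0)) = 1²*(-46 + (-8 + 3*(¼) + 0)) = 1*(-46 + (-8 + ¾ + 0)) = 1*(-46 - 29/4) = 1*(-213/4) = -213/4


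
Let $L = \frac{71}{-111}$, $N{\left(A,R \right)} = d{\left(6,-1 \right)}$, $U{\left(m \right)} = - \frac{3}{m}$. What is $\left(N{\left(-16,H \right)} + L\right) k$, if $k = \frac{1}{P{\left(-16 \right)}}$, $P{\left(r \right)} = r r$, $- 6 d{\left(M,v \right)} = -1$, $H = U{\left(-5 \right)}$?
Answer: $- \frac{35}{18944} \approx -0.0018476$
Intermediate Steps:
$H = \frac{3}{5}$ ($H = - \frac{3}{-5} = \left(-3\right) \left(- \frac{1}{5}\right) = \frac{3}{5} \approx 0.6$)
$d{\left(M,v \right)} = \frac{1}{6}$ ($d{\left(M,v \right)} = \left(- \frac{1}{6}\right) \left(-1\right) = \frac{1}{6}$)
$P{\left(r \right)} = r^{2}$
$N{\left(A,R \right)} = \frac{1}{6}$
$k = \frac{1}{256}$ ($k = \frac{1}{\left(-16\right)^{2}} = \frac{1}{256} \approx 0.0039063$)
$L = - \frac{71}{111}$ ($L = 71 \left(- \frac{1}{111}\right) = - \frac{71}{111} \approx -0.63964$)
$\left(N{\left(-16,H \right)} + L\right) k = \left(\frac{1}{6} - \frac{71}{111}\right) \frac{1}{256} = \left(- \frac{35}{74}\right) \frac{1}{256} = - \frac{35}{18944}$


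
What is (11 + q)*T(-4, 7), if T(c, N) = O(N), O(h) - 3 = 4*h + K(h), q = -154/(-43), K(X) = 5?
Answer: 22572/43 ≈ 524.93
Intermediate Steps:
q = 154/43 (q = -154*(-1/43) = 154/43 ≈ 3.5814)
O(h) = 8 + 4*h (O(h) = 3 + (4*h + 5) = 3 + (5 + 4*h) = 8 + 4*h)
T(c, N) = 8 + 4*N
(11 + q)*T(-4, 7) = (11 + 154/43)*(8 + 4*7) = 627*(8 + 28)/43 = (627/43)*36 = 22572/43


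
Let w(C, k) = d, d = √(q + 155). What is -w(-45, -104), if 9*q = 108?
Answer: -√167 ≈ -12.923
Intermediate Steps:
q = 12 (q = (⅑)*108 = 12)
d = √167 (d = √(12 + 155) = √167 ≈ 12.923)
w(C, k) = √167
-w(-45, -104) = -√167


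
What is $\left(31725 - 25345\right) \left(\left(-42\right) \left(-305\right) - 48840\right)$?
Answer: $-229871400$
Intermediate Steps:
$\left(31725 - 25345\right) \left(\left(-42\right) \left(-305\right) - 48840\right) = 6380 \left(12810 - 48840\right) = 6380 \left(-36030\right) = -229871400$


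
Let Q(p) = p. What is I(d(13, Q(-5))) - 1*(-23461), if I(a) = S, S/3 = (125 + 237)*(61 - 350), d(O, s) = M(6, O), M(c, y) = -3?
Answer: -290393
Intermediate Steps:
d(O, s) = -3
S = -313854 (S = 3*((125 + 237)*(61 - 350)) = 3*(362*(-289)) = 3*(-104618) = -313854)
I(a) = -313854
I(d(13, Q(-5))) - 1*(-23461) = -313854 - 1*(-23461) = -313854 + 23461 = -290393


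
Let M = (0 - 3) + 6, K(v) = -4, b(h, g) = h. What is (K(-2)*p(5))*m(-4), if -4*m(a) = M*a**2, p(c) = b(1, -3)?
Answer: 48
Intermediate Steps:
M = 3 (M = -3 + 6 = 3)
p(c) = 1
m(a) = -3*a**2/4
(K(-2)*p(5))*m(-4) = (-4*1)*(-3/4*(-4)**2) = -(-3)*16 = -4*(-12) = 48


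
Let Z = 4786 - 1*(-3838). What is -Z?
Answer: -8624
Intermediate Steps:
Z = 8624 (Z = 4786 + 3838 = 8624)
-Z = -1*8624 = -8624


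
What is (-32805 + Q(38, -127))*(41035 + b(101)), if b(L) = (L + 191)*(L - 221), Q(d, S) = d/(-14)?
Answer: -1376775730/7 ≈ -1.9668e+8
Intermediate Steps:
Q(d, S) = -d/14 (Q(d, S) = d*(-1/14) = -d/14)
b(L) = (-221 + L)*(191 + L) (b(L) = (191 + L)*(-221 + L) = (-221 + L)*(191 + L))
(-32805 + Q(38, -127))*(41035 + b(101)) = (-32805 - 1/14*38)*(41035 + (-42211 + 101² - 30*101)) = (-32805 - 19/7)*(41035 + (-42211 + 10201 - 3030)) = -229654*(41035 - 35040)/7 = -229654/7*5995 = -1376775730/7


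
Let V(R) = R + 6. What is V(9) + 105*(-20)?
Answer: -2085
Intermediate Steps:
V(R) = 6 + R
V(9) + 105*(-20) = (6 + 9) + 105*(-20) = 15 - 2100 = -2085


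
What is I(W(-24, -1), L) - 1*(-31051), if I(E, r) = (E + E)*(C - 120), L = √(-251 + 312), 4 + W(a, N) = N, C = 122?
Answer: 31031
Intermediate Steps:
W(a, N) = -4 + N
L = √61 ≈ 7.8102
I(E, r) = 4*E (I(E, r) = (E + E)*(122 - 120) = (2*E)*2 = 4*E)
I(W(-24, -1), L) - 1*(-31051) = 4*(-4 - 1) - 1*(-31051) = 4*(-5) + 31051 = -20 + 31051 = 31031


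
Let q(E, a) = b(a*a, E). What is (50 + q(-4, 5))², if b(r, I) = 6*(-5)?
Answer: 400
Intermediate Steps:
b(r, I) = -30
q(E, a) = -30
(50 + q(-4, 5))² = (50 - 30)² = 20² = 400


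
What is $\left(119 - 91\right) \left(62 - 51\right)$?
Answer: $308$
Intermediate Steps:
$\left(119 - 91\right) \left(62 - 51\right) = 28 \cdot 11 = 308$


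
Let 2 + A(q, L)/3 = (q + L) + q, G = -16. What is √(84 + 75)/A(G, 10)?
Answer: -√159/72 ≈ -0.17513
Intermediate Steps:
A(q, L) = -6 + 3*L + 6*q (A(q, L) = -6 + 3*((q + L) + q) = -6 + 3*((L + q) + q) = -6 + 3*(L + 2*q) = -6 + (3*L + 6*q) = -6 + 3*L + 6*q)
√(84 + 75)/A(G, 10) = √(84 + 75)/(-6 + 3*10 + 6*(-16)) = √159/(-6 + 30 - 96) = √159/(-72) = √159*(-1/72) = -√159/72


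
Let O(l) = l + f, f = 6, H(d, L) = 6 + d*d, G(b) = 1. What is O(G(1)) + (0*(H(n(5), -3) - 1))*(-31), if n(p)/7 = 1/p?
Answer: 7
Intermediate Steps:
n(p) = 7/p
H(d, L) = 6 + d**2
O(l) = 6 + l (O(l) = l + 6 = 6 + l)
O(G(1)) + (0*(H(n(5), -3) - 1))*(-31) = (6 + 1) + (0*((6 + (7/5)**2) - 1))*(-31) = 7 + (0*((6 + (7*(1/5))**2) - 1))*(-31) = 7 + (0*((6 + (7/5)**2) - 1))*(-31) = 7 + (0*((6 + 49/25) - 1))*(-31) = 7 + (0*(199/25 - 1))*(-31) = 7 + (0*(174/25))*(-31) = 7 + 0*(-31) = 7 + 0 = 7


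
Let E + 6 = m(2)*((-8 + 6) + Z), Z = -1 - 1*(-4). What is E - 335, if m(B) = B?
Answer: -339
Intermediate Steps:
Z = 3 (Z = -1 + 4 = 3)
E = -4 (E = -6 + 2*((-8 + 6) + 3) = -6 + 2*(-2 + 3) = -6 + 2*1 = -6 + 2 = -4)
E - 335 = -4 - 335 = -339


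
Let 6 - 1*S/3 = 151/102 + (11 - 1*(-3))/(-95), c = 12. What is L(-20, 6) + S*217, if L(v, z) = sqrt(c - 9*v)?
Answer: 9813391/3230 + 8*sqrt(3) ≈ 3052.1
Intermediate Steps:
L(v, z) = sqrt(12 - 9*v)
S = 45223/3230 (S = 18 - 3*(151/102 + (11 - 1*(-3))/(-95)) = 18 - 3*(151*(1/102) + (11 + 3)*(-1/95)) = 18 - 3*(151/102 + 14*(-1/95)) = 18 - 3*(151/102 - 14/95) = 18 - 3*12917/9690 = 18 - 12917/3230 = 45223/3230 ≈ 14.001)
L(-20, 6) + S*217 = sqrt(12 - 9*(-20)) + (45223/3230)*217 = sqrt(12 + 180) + 9813391/3230 = sqrt(192) + 9813391/3230 = 8*sqrt(3) + 9813391/3230 = 9813391/3230 + 8*sqrt(3)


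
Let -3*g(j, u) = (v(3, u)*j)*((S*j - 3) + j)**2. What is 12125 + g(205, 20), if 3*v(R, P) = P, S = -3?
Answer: -699223775/9 ≈ -7.7692e+7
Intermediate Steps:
v(R, P) = P/3
g(j, u) = -j*u*(-3 - 2*j)**2/9 (g(j, u) = -(u/3)*j*((-3*j - 3) + j)**2/3 = -j*u/3*((-3 - 3*j) + j)**2/3 = -j*u/3*(-3 - 2*j)**2/3 = -j*u*(-3 - 2*j)**2/9)
12125 + g(205, 20) = 12125 - 1/9*205*20*(3 + 2*205)**2 = 12125 - 1/9*205*20*(3 + 410)**2 = 12125 - 1/9*205*20*413**2 = 12125 - 1/9*205*20*170569 = 12125 - 699332900/9 = -699223775/9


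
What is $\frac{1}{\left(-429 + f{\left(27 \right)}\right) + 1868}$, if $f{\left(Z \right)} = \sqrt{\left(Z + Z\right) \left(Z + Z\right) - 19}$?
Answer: $\frac{1439}{2067824} - \frac{\sqrt{2897}}{2067824} \approx 0.00066987$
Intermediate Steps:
$f{\left(Z \right)} = \sqrt{-19 + 4 Z^{2}}$ ($f{\left(Z \right)} = \sqrt{2 Z 2 Z - 19} = \sqrt{4 Z^{2} - 19} = \sqrt{-19 + 4 Z^{2}}$)
$\frac{1}{\left(-429 + f{\left(27 \right)}\right) + 1868} = \frac{1}{\left(-429 + \sqrt{-19 + 4 \cdot 27^{2}}\right) + 1868} = \frac{1}{\left(-429 + \sqrt{-19 + 4 \cdot 729}\right) + 1868} = \frac{1}{\left(-429 + \sqrt{-19 + 2916}\right) + 1868} = \frac{1}{\left(-429 + \sqrt{2897}\right) + 1868} = \frac{1}{1439 + \sqrt{2897}}$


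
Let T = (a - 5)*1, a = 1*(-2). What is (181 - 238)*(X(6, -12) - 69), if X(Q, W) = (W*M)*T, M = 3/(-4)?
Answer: 7524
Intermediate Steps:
a = -2
M = -¾ (M = 3*(-¼) = -¾ ≈ -0.75000)
T = -7 (T = (-2 - 5)*1 = -7*1 = -7)
X(Q, W) = 21*W/4 (X(Q, W) = (W*(-¾))*(-7) = -3*W/4*(-7) = 21*W/4)
(181 - 238)*(X(6, -12) - 69) = (181 - 238)*((21/4)*(-12) - 69) = -57*(-63 - 69) = -57*(-132) = 7524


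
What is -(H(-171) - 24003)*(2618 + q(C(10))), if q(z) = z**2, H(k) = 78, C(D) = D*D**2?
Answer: 23987635650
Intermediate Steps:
C(D) = D**3
-(H(-171) - 24003)*(2618 + q(C(10))) = -(78 - 24003)*(2618 + (10**3)**2) = -(-23925)*(2618 + 1000**2) = -(-23925)*(2618 + 1000000) = -(-23925)*1002618 = -1*(-23987635650) = 23987635650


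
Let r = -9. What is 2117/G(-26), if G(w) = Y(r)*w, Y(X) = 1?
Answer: -2117/26 ≈ -81.423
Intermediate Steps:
G(w) = w (G(w) = 1*w = w)
2117/G(-26) = 2117/(-26) = 2117*(-1/26) = -2117/26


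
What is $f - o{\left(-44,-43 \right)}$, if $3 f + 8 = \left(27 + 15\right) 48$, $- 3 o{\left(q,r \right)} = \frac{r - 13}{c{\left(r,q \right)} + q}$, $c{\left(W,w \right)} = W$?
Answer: $\frac{174752}{261} \approx 669.55$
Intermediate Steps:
$o{\left(q,r \right)} = - \frac{-13 + r}{3 \left(q + r\right)}$ ($o{\left(q,r \right)} = - \frac{\left(r - 13\right) \frac{1}{r + q}}{3} = - \frac{\left(-13 + r\right) \frac{1}{q + r}}{3} = - \frac{\frac{1}{q + r} \left(-13 + r\right)}{3} = - \frac{-13 + r}{3 \left(q + r\right)}$)
$f = \frac{2008}{3}$ ($f = - \frac{8}{3} + \frac{\left(27 + 15\right) 48}{3} = - \frac{8}{3} + \frac{42 \cdot 48}{3} = - \frac{8}{3} + \frac{1}{3} \cdot 2016 = - \frac{8}{3} + 672 = \frac{2008}{3} \approx 669.33$)
$f - o{\left(-44,-43 \right)} = \frac{2008}{3} - \frac{13 - -43}{3 \left(-44 - 43\right)} = \frac{2008}{3} - \frac{13 + 43}{3 \left(-87\right)} = \frac{2008}{3} - \frac{1}{3} \left(- \frac{1}{87}\right) 56 = \frac{2008}{3} - - \frac{56}{261} = \frac{2008}{3} + \frac{56}{261} = \frac{174752}{261}$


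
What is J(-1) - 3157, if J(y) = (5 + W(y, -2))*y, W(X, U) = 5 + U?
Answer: -3165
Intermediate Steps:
J(y) = 8*y (J(y) = (5 + (5 - 2))*y = (5 + 3)*y = 8*y)
J(-1) - 3157 = 8*(-1) - 3157 = -8 - 3157 = -3165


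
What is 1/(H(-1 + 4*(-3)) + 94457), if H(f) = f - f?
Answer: 1/94457 ≈ 1.0587e-5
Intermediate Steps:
H(f) = 0
1/(H(-1 + 4*(-3)) + 94457) = 1/(0 + 94457) = 1/94457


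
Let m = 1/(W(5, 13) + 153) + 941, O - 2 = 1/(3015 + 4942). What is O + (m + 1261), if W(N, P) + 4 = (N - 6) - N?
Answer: 2507831704/1137851 ≈ 2204.0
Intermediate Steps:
W(N, P) = -10 (W(N, P) = -4 + ((N - 6) - N) = -4 + ((-6 + N) - N) = -4 - 6 = -10)
O = 15915/7957 (O = 2 + 1/(3015 + 4942) = 2 + 1/7957 = 15915/7957 ≈ 2.0001)
m = 134564/143 (m = 1/(-10 + 153) + 941 = 1/143 + 941 = 134564/143 ≈ 941.01)
O + (m + 1261) = 15915/7957 + (134564/143 + 1261) = 15915/7957 + 314887/143 = 2507831704/1137851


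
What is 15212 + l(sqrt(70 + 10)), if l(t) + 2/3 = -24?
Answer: 45562/3 ≈ 15187.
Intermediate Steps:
l(t) = -74/3 (l(t) = -2/3 - 24 = -74/3)
15212 + l(sqrt(70 + 10)) = 15212 - 74/3 = 45562/3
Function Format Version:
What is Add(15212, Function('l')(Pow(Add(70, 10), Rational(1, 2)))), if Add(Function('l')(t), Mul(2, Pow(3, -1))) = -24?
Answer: Rational(45562, 3) ≈ 15187.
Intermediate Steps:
Function('l')(t) = Rational(-74, 3) (Function('l')(t) = Add(Rational(-2, 3), -24) = Rational(-74, 3))
Add(15212, Function('l')(Pow(Add(70, 10), Rational(1, 2)))) = Add(15212, Rational(-74, 3)) = Rational(45562, 3)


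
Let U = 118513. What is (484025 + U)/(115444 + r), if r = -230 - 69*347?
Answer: 602538/91271 ≈ 6.6016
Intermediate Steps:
r = -24173 (r = -230 - 23943 = -24173)
(484025 + U)/(115444 + r) = (484025 + 118513)/(115444 - 24173) = 602538/91271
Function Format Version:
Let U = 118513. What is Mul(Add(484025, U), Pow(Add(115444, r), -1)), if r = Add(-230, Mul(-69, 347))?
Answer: Rational(602538, 91271) ≈ 6.6016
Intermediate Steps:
r = -24173 (r = Add(-230, -23943) = -24173)
Mul(Add(484025, U), Pow(Add(115444, r), -1)) = Mul(Add(484025, 118513), Pow(Add(115444, -24173), -1)) = Mul(602538, Pow(91271, -1)) = Mul(602538, Rational(1, 91271)) = Rational(602538, 91271)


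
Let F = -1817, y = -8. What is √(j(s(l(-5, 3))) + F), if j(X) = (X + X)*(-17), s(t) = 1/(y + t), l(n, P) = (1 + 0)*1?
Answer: I*√88795/7 ≈ 42.569*I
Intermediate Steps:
l(n, P) = 1 (l(n, P) = 1*1 = 1)
s(t) = 1/(-8 + t)
j(X) = -34*X (j(X) = (2*X)*(-17) = -34*X)
√(j(s(l(-5, 3))) + F) = √(-34/(-8 + 1) - 1817) = √(-34/(-7) - 1817) = √(-34*(-⅐) - 1817) = √(34/7 - 1817) = √(-12685/7) = I*√88795/7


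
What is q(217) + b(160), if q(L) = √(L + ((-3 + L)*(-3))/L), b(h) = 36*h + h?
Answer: 5920 + √10078999/217 ≈ 5934.6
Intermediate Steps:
b(h) = 37*h
q(L) = √(L + (9 - 3*L)/L)
q(217) + b(160) = √(-3 + 217 + 9/217) + 37*160 = √(-3 + 217 + 9*(1/217)) + 5920 = √(-3 + 217 + 9/217) + 5920 = √(46447/217) + 5920 = √10078999/217 + 5920 = 5920 + √10078999/217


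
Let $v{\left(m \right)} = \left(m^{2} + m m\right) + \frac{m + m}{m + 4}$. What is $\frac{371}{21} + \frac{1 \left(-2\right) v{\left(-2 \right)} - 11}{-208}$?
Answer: $\frac{11093}{624} \approx 17.777$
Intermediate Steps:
$v{\left(m \right)} = 2 m^{2} + \frac{2 m}{4 + m}$ ($v{\left(m \right)} = \left(m^{2} + m^{2}\right) + \frac{2 m}{4 + m} = 2 m^{2} + \frac{2 m}{4 + m}$)
$\frac{371}{21} + \frac{1 \left(-2\right) v{\left(-2 \right)} - 11}{-208} = \frac{371}{21} + \frac{1 \left(-2\right) 2 \left(-2\right) \frac{1}{4 - 2} \left(1 + \left(-2\right)^{2} + 4 \left(-2\right)\right) - 11}{-208} = 371 \cdot \frac{1}{21} + \left(- 2 \cdot 2 \left(-2\right) \frac{1}{2} \left(1 + 4 - 8\right) - 11\right) \left(- \frac{1}{208}\right) = \frac{53}{3} + \left(- 2 \cdot 2 \left(-2\right) \frac{1}{2} \left(-3\right) - 11\right) \left(- \frac{1}{208}\right) = \frac{53}{3} + \left(\left(-2\right) 6 - 11\right) \left(- \frac{1}{208}\right) = \frac{53}{3} + \left(-12 - 11\right) \left(- \frac{1}{208}\right) = \frac{53}{3} - - \frac{23}{208} = \frac{53}{3} + \frac{23}{208} = \frac{11093}{624}$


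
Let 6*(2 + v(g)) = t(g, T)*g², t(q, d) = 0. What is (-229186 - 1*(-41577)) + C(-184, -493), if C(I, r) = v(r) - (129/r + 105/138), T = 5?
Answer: -4254653579/22678 ≈ -1.8761e+5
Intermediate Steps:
v(g) = -2 (v(g) = -2 + (0*g²)/6 = -2 + (⅙)*0 = -2 + 0 = -2)
C(I, r) = -127/46 - 129/r (C(I, r) = -2 - (129/r + 105/138) = -2 - (129/r + 105*(1/138)) = -2 - (129/r + 35/46) = -2 - (35/46 + 129/r) = -2 + (-35/46 - 129/r) = -127/46 - 129/r)
(-229186 - 1*(-41577)) + C(-184, -493) = (-229186 - 1*(-41577)) + (-127/46 - 129/(-493)) = (-229186 + 41577) + (-127/46 - 129*(-1/493)) = -187609 + (-127/46 + 129/493) = -187609 - 56677/22678 = -4254653579/22678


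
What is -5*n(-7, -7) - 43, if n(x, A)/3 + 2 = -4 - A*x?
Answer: 782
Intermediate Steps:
n(x, A) = -18 - 3*A*x (n(x, A) = -6 + 3*(-4 - A*x) = -6 + (-12 - 3*A*x) = -18 - 3*A*x)
-5*n(-7, -7) - 43 = -5*(-18 - 3*(-7)*(-7)) - 43 = -5*(-18 - 147) - 43 = -5*(-165) - 43 = 825 - 43 = 782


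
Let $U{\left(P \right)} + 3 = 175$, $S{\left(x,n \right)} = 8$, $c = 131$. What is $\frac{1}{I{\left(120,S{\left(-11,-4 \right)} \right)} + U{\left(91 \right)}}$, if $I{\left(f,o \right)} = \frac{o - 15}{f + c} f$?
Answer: $\frac{251}{42332} \approx 0.0059293$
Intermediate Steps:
$I{\left(f,o \right)} = \frac{f \left(-15 + o\right)}{131 + f}$ ($I{\left(f,o \right)} = \frac{o - 15}{f + 131} f = \frac{-15 + o}{131 + f} f = \frac{f \left(-15 + o\right)}{131 + f}$)
$U{\left(P \right)} = 172$ ($U{\left(P \right)} = -3 + 175 = 172$)
$\frac{1}{I{\left(120,S{\left(-11,-4 \right)} \right)} + U{\left(91 \right)}} = \frac{1}{\frac{120 \left(-15 + 8\right)}{131 + 120} + 172} = \frac{1}{120 \cdot \frac{1}{251} \left(-7\right) + 172} = \frac{1}{- \frac{840}{251} + 172} = \frac{1}{\frac{42332}{251}} = \frac{251}{42332}$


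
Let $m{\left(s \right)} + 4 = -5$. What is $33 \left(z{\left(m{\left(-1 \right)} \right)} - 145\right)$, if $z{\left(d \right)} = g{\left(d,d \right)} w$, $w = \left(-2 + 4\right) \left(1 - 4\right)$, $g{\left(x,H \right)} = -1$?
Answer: $-4587$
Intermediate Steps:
$w = -6$ ($w = 2 \left(1 - 4\right) = 2 \left(-3\right) = -6$)
$m{\left(s \right)} = -9$ ($m{\left(s \right)} = -4 - 5 = -9$)
$z{\left(d \right)} = 6$ ($z{\left(d \right)} = \left(-1\right) \left(-6\right) = 6$)
$33 \left(z{\left(m{\left(-1 \right)} \right)} - 145\right) = 33 \left(6 - 145\right) = 33 \left(-139\right) = -4587$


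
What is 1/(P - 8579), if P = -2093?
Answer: -1/10672 ≈ -9.3703e-5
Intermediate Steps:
1/(P - 8579) = 1/(-2093 - 8579) = 1/(-10672) = -1/10672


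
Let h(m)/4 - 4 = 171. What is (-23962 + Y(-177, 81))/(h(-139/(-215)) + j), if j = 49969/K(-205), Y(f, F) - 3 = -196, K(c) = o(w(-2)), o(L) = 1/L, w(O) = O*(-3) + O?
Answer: -24155/200576 ≈ -0.12043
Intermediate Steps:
w(O) = -2*O (w(O) = -3*O + O = -2*O)
h(m) = 700 (h(m) = 16 + 4*171 = 16 + 684 = 700)
o(L) = 1/L
K(c) = ¼ (K(c) = 1/(-2*(-2)) = 1/4 = ¼)
Y(f, F) = -193 (Y(f, F) = 3 - 196 = -193)
j = 199876 (j = 49969/(¼) = 49969*4 = 199876)
(-23962 + Y(-177, 81))/(h(-139/(-215)) + j) = (-23962 - 193)/(700 + 199876) = -24155/200576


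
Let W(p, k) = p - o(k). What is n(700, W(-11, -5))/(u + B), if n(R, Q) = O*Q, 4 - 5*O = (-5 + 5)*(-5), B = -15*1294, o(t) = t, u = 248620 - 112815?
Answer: -24/581975 ≈ -4.1239e-5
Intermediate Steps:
u = 135805
B = -19410
W(p, k) = p - k
O = ⅘ (O = ⅘ - (-5 + 5)*(-5)/5 = ⅘ - 0*(-5) = ⅘ - ⅕*0 = ⅘ + 0 = ⅘ ≈ 0.80000)
n(R, Q) = 4*Q/5
n(700, W(-11, -5))/(u + B) = (4*(-11 - 1*(-5))/5)/(135805 - 19410) = (4*(-11 + 5)/5)/116395 = ((⅘)*(-6))*(1/116395) = -24/5*1/116395 = -24/581975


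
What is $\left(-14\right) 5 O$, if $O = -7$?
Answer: $490$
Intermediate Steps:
$\left(-14\right) 5 O = \left(-14\right) 5 \left(-7\right) = \left(-70\right) \left(-7\right) = 490$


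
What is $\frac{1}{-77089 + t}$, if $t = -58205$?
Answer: $- \frac{1}{135294} \approx -7.3913 \cdot 10^{-6}$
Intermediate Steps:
$\frac{1}{-77089 + t} = \frac{1}{-77089 - 58205} = \frac{1}{-135294} = - \frac{1}{135294}$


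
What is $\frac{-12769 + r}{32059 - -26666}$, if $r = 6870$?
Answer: $- \frac{5899}{58725} \approx -0.10045$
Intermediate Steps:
$\frac{-12769 + r}{32059 - -26666} = \frac{-12769 + 6870}{32059 - -26666} = - \frac{5899}{32059 + 26666} = - \frac{5899}{58725}$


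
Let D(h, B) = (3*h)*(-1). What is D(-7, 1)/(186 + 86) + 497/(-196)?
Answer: -4681/1904 ≈ -2.4585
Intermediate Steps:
D(h, B) = -3*h
D(-7, 1)/(186 + 86) + 497/(-196) = (-3*(-7))/(186 + 86) + 497/(-196) = 21/272 + 497*(-1/196) = 21*(1/272) - 71/28 = 21/272 - 71/28 = -4681/1904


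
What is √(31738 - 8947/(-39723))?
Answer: √50080276546683/39723 ≈ 178.15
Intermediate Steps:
√(31738 - 8947/(-39723)) = √(31738 - 8947*(-1/39723)) = √(31738 + 8947/39723) = √(1260737521/39723) = √50080276546683/39723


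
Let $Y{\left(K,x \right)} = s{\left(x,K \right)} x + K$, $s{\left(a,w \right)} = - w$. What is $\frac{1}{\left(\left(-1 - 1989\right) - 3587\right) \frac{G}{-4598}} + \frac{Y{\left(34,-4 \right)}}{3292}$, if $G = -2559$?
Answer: $\frac{109592077}{2135541798} \approx 0.051318$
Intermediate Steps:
$Y{\left(K,x \right)} = K - K x$ ($Y{\left(K,x \right)} = - K x + K = K - K x$)
$\frac{1}{\left(\left(-1 - 1989\right) - 3587\right) \frac{G}{-4598}} + \frac{Y{\left(34,-4 \right)}}{3292} = \frac{1}{\left(\left(-1 - 1989\right) - 3587\right) \left(- \frac{2559}{-4598}\right)} + \frac{34 \left(1 - -4\right)}{3292} = \frac{1}{\left(\left(-1 - 1989\right) - 3587\right) \left(\left(-2559\right) \left(- \frac{1}{4598}\right)\right)} + 34 \left(1 + 4\right) \frac{1}{3292} = \frac{1}{\left(-1990 - 3587\right) \frac{2559}{4598}} + 34 \cdot 5 \cdot \frac{1}{3292} = \frac{1}{-5577} \cdot \frac{4598}{2559} + 170 \cdot \frac{1}{3292} = \left(- \frac{1}{5577}\right) \frac{4598}{2559} + \frac{85}{1646} = - \frac{418}{1297413} + \frac{85}{1646} = \frac{109592077}{2135541798}$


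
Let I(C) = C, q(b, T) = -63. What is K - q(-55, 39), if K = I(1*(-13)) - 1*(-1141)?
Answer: 1191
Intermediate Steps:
K = 1128 (K = 1*(-13) - 1*(-1141) = -13 + 1141 = 1128)
K - q(-55, 39) = 1128 - 1*(-63) = 1128 + 63 = 1191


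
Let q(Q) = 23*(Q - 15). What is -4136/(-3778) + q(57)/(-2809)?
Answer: 3984238/5306201 ≈ 0.75086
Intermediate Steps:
q(Q) = -345 + 23*Q (q(Q) = 23*(-15 + Q) = -345 + 23*Q)
-4136/(-3778) + q(57)/(-2809) = -4136/(-3778) + (-345 + 23*57)/(-2809) = -4136*(-1/3778) + (-345 + 1311)*(-1/2809) = 2068/1889 + 966*(-1/2809) = 2068/1889 - 966/2809 = 3984238/5306201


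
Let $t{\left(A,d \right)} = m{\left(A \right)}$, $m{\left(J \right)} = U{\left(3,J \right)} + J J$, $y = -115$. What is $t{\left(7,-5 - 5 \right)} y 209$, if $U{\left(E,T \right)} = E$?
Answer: $-1249820$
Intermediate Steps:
$m{\left(J \right)} = 3 + J^{2}$ ($m{\left(J \right)} = 3 + J J = 3 + J^{2}$)
$t{\left(A,d \right)} = 3 + A^{2}$
$t{\left(7,-5 - 5 \right)} y 209 = \left(3 + 7^{2}\right) \left(-115\right) 209 = \left(3 + 49\right) \left(-115\right) 209 = 52 \left(-115\right) 209 = \left(-5980\right) 209 = -1249820$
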